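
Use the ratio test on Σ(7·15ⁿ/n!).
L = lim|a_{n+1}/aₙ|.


aₙ = 7·15^n/n!
a_{n+1}/aₙ = 15^(n+1)/(n+1)! × n!/15^n  (constant 7 cancels)
= 15/(n+1)
L = lim(n→∞) 15/(n+1) = 0
L < 1 → series CONVERGES

Converges (ratio test: L = 0 < 1)


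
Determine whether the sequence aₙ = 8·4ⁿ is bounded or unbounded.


aₙ = 8·4ⁿ → as n→∞, aₙ→∞ (since base 4 > 1)
No finite upper bound exists
The sequence is UNBOUNDED

Unbounded (aₙ → ∞ as n → ∞)


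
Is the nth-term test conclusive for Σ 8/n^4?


lim(n→∞) 8/n^4 = 0
lim aₙ = 0 → nth-term test is INCONCLUSIVE
(Need other tests; this is actually a convergent p-series with p=4 > 1)

Inconclusive (lim aₙ = 0; need another test)


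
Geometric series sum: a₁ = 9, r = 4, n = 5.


Sₙ = 9×(4^5 - 1)/(4 - 1)
= 9×(1024 - 1)/3
= 9×1023/3
= 3069

S_5 = 3069


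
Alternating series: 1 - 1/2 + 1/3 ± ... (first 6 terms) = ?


S = 1 - 1/2 + 1/3 - 1/4 + 1/5 - 1/6
= 0.6167
(Full series converges to +ln(2) ≈ +0.6931)

S_6 = 0.6167


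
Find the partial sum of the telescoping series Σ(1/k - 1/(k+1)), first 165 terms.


Telescoping: adjacent terms cancel.
= 1/1 - 1/166
= 1 - 1/166 = 165/166

Sum = 165/166


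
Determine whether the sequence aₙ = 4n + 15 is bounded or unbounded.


aₙ = 4n + 15 → as n→∞, aₙ→∞
No finite upper bound exists
The sequence is UNBOUNDED

Unbounded (aₙ → ∞ as n → ∞)


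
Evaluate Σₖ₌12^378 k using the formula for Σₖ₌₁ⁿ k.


Σₖ₌12^378 k = Σₖ₌₁^378 k − Σₖ₌₁^11 k
= 378·379/2 − 11·12/2
= 71631 − 66 = 71565

Σk = 71565


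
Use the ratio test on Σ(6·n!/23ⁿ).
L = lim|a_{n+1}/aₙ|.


aₙ = 6·n!/23^n
a_{n+1}/aₙ = (n+1)!/23^(n+1) × 23^n/n!  (constant 6 cancels)
= (n+1)/23
L = lim(n→∞) (n+1)/23 = ∞
L > 1 → series DIVERGES

Diverges (ratio test: L = ∞ > 1)


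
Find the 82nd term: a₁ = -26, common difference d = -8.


aₙ = a₁ + (n-1)d
= -26 + (82-1)×-8
= -26 - 648
= -674

a_82 = -674


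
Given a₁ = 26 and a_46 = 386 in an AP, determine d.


d = (aₙ - a₁)/(n-1)
= (386 - 26)/(46-1)
= 360/45 = 8

d = 8


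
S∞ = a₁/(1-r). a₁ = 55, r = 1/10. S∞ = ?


S∞ = a₁/(1-r) = 55/(1 - 1/10)
= 55/(9/10)
= 550/9

S∞ = 550/9


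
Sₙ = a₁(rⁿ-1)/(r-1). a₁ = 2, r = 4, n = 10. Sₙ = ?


Sₙ = 2×(4^10 - 1)/(4 - 1)
= 2×(1048576 - 1)/3
= 2×1048575/3
= 699050

S_10 = 699050


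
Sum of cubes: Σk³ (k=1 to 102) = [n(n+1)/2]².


n(n+1)/2 = 102×103/2 = 5253
Σk³ = 5253² = 27594009

Σk³ = 27594009


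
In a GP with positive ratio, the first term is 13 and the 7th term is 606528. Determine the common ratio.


r^(n-1) = aₙ/a₁
r^6 = 606528/13 = 46656
r = 46656^(1/6)
= ±6; taking r > 0 gives r = 6

r = 6


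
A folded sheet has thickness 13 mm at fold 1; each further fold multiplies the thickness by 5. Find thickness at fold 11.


aₙ = a₁·r^(n-1)
= 13×5^10
= 13×9765625
= 126953125

a_11 = 126953125


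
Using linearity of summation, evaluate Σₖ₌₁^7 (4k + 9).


Σ(4k+9) = 4·Σk + 9·n
= 4·28 + 9·7
= 112 + 63 = 175

Σ = 175


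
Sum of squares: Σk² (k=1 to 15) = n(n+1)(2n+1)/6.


n = 15
n(n+1)(2n+1)/6 = 15×16×31/6
= 7440/6 = 1240

Σk² = 1240


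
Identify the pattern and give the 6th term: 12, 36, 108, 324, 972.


Pattern: geometric (r=3)
Terms: 12, 36, 108, 324, 972
Next term = 2916

Next term = 2916


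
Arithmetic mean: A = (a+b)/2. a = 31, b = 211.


AM = (31 + 211)/2 = 242/2 = 121

AM = 121


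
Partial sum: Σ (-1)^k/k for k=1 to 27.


S = -1 + 1/2 - 1/3 + 1/4 - 1/5 + 1/6 - 1/7 + 1/8 ± ...
= -0.7113
(Full series converges to -ln(2) ≈ -0.6931)

S_27 = -0.7113


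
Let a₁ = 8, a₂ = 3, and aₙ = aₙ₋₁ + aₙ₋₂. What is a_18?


Computing iteratively: 8, 3, 11, 14, 25, 39, 64, 103, 167, 270, 437, 707, ...
a_18 = 12687

a_18 = 12687


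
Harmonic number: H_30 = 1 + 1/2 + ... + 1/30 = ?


H_30 = 1/1 + 1/2 + 1/3 + ... + 1/30
= 9304682830147/2329089562800
≈ 3.995

H_30 = 9304682830147/2329089562800 ≈ 3.995


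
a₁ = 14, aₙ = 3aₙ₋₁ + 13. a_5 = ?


Computing step by step:
a_1 = 14
a_2 = 55
a_3 = 178
a_4 = 547
a_5 = 1654


a_5 = 1654


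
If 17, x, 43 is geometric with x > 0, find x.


GM = √(17×43) = √731 = 27.037

GM = 27.037


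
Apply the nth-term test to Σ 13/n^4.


lim(n→∞) 13/n^4 = 0
lim aₙ = 0 → nth-term test is INCONCLUSIVE
(Need other tests; this is actually a convergent p-series with p=4 > 1)

Inconclusive (lim aₙ = 0; need another test)


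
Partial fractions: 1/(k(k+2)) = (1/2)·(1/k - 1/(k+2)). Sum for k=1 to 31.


1/(k(k+2)) = (1/2)·(1/k - 1/(k+2)) (partial fractions)
Telescoping: Σ = (1/2)·(1 + 1/2 - 1/32 - 1/33) = 1519/2112

Sum = 1519/2112


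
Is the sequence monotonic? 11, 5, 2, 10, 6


Differences: -6, -3, 8, -4
Difference at position 3 is +8 (> 0) but position 1 is -6 (< 0) — sequence both rises and falls
→ NOT monotonic

Not monotonic


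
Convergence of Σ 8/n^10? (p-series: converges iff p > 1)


p-series test: Σ c/n^p converges if p > 1, diverges if p ≤ 1 (constant c > 0 doesn't affect convergence).
p = 10
10 > 1 → CONVERGES

Converges (p = 10 > 1)


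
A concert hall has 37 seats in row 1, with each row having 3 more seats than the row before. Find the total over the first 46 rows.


aₙ = 37 + (46-1)×3 = 172
Sₙ = n(a₁+aₙ)/2 = 46×(37+172)/2
= 46×209/2 = 4807

S_46 = 4807


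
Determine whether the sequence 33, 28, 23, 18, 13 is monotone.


Differences: -5, -5, -5, -5
All differences < 0 → strictly DECREASING

Monotonically decreasing


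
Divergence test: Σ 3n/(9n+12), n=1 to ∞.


lim(n→∞) 3n/(9n+12) = 3/9 = 1/3  (divide numerator and denominator by n)
lim aₙ = 1/3 ≠ 0 → series DIVERGES

Diverges (lim aₙ = 1/3 ≠ 0)


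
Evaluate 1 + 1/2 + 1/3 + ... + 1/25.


H_25 = 1/1 + 1/2 + 1/3 + ... + 1/25
= 34052522467/8923714800
≈ 3.816

H_25 = 34052522467/8923714800 ≈ 3.816


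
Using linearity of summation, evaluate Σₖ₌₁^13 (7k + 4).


Σ(7k+4) = 7·Σk + 4·n
= 7·91 + 4·13
= 637 + 52 = 689

Σ = 689


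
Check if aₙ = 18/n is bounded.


a₁ = 18, a₂ = 18/2, a₃ = 18/3, ...
0 < aₙ ≤ 18 for all n ≥ 1
Lower bound: 0, Upper bound: 18
The sequence IS bounded

Bounded (0 < aₙ ≤ 18)


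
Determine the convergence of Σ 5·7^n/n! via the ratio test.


aₙ = 5·7^n/n!
a_{n+1}/aₙ = 7^(n+1)/(n+1)! × n!/7^n  (constant 5 cancels)
= 7/(n+1)
L = lim(n→∞) 7/(n+1) = 0
L < 1 → series CONVERGES

Converges (ratio test: L = 0 < 1)


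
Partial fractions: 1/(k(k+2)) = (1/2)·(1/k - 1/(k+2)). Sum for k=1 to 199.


1/(k(k+2)) = (1/2)·(1/k - 1/(k+2)) (partial fractions)
Telescoping: Σ = (1/2)·(1 + 1/2 - 1/200 - 1/201) = 59899/80400

Sum = 59899/80400


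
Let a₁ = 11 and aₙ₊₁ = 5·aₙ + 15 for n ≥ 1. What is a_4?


Computing step by step:
a_1 = 11
a_2 = 70
a_3 = 365
a_4 = 1840


a_4 = 1840


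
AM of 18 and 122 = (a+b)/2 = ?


AM = (18 + 122)/2 = 140/2 = 70

AM = 70


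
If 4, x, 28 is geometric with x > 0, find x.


GM = √(4×28) = √112 = 10.583

GM = 10.583


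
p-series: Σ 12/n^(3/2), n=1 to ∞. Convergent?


p-series test: Σ c/n^p converges if p > 1, diverges if p ≤ 1 (constant c > 0 doesn't affect convergence).
p = 3/2
3/2 > 1 → CONVERGES

Converges (p = 3/2 > 1)


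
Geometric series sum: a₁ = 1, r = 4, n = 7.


Sₙ = 1×(4^7 - 1)/(4 - 1)
= 1×(16384 - 1)/3
= 1×16383/3
= 5461

S_7 = 5461


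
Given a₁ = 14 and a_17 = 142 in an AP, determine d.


d = (aₙ - a₁)/(n-1)
= (142 - 14)/(17-1)
= 128/16 = 8

d = 8


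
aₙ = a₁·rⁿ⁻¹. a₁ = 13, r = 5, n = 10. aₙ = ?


aₙ = a₁·r^(n-1)
= 13×5^9
= 13×1953125
= 25390625

a_10 = 25390625


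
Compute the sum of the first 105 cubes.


n(n+1)/2 = 105×106/2 = 5565
Σk³ = 5565² = 30969225

Σk³ = 30969225


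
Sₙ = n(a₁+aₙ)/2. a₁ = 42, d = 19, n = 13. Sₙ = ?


aₙ = 42 + (13-1)×19 = 270
Sₙ = n(a₁+aₙ)/2 = 13×(42+270)/2
= 13×312/2 = 2028

S_13 = 2028


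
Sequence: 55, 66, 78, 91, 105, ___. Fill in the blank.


Pattern: triangular numbers: n(n+1)/2
Terms: 55, 66, 78, 91, 105
Next term = 120

Next term = 120


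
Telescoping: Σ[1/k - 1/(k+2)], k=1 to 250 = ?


Telescoping with gap 2: two head and two tail terms survive.
= (1 + 1/2) - (1/251 + 1/252)
= 3/2 - 1/251 - 1/252 = 94375/63252

Sum = 94375/63252


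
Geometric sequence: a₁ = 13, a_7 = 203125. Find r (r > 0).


r^(n-1) = aₙ/a₁
r^6 = 203125/13 = 15625
r = 15625^(1/6)
= ±5; taking r > 0 gives r = 5

r = 5


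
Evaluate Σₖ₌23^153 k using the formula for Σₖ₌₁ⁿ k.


Σₖ₌23^153 k = Σₖ₌₁^153 k − Σₖ₌₁^22 k
= 153·154/2 − 22·23/2
= 11781 − 253 = 11528

Σk = 11528


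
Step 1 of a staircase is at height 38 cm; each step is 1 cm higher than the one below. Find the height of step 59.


aₙ = a₁ + (n-1)d
= 38 + (59-1)×1
= 38 + 58
= 96

a_59 = 96


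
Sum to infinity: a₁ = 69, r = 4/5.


S∞ = a₁/(1-r) = 69/(1 - 4/5)
= 69/(1/5)
= 345

S∞ = 345


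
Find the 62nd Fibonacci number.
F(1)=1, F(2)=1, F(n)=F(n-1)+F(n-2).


Fibonacci sequence: 1, 1, 2, 3, 5, 8, 13, 21, 34, 55, 89, ...
F(62) = 4052739537881

F(62) = 4052739537881


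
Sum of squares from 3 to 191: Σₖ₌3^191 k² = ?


Σₖ₌3^191 k² = Σₖ₌₁^191 k² − Σₖ₌₁^2 k²
= 191·192·383/6 − 2·3·5/6
= 2340896 − 5 = 2340891

Σk² = 2340891


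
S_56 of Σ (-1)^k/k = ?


S = -1 + 1/2 - 1/3 + 1/4 - 1/5 + 1/6 - 1/7 + 1/8 ± ...
= -0.6843
(Full series converges to -ln(2) ≈ -0.6931)

S_56 = -0.6843


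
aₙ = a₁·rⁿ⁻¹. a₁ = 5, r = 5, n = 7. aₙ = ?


aₙ = a₁·r^(n-1)
= 5×5^6
= 5×15625
= 78125

a_7 = 78125


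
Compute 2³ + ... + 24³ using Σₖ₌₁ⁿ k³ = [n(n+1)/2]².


Σₖ₌2^24 k³ = [24·25/2]² − [1·2/2]²
= 90000 − 1 = 89999

Σk³ = 89999


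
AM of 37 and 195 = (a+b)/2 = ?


AM = (37 + 195)/2 = 232/2 = 116

AM = 116


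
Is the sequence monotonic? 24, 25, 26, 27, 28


Differences: 1, 1, 1, 1
All differences > 0 → strictly INCREASING

Monotonically increasing


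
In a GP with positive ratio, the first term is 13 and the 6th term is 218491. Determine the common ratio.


r^(n-1) = aₙ/a₁
r^5 = 218491/13 = 16807
r = 16807^(1/5)
= 7

r = 7


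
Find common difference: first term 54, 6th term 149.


d = (aₙ - a₁)/(n-1)
= (149 - 54)/(6-1)
= 95/5 = 19

d = 19


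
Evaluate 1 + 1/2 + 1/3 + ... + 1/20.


H_20 = 1/1 + 1/2 + 1/3 + ... + 1/20
= 55835135/15519504
≈ 3.5977

H_20 = 55835135/15519504 ≈ 3.5977


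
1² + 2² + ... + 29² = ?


n = 29
n(n+1)(2n+1)/6 = 29×30×59/6
= 51330/6 = 8555

Σk² = 8555


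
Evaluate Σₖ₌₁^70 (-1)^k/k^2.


S = -1 + 1/4 - 1/9 + 1/16 - 1/25 + 1/36 - 1/49 + 1/64 ± ...
= -0.8224
(Full series converges to -π²/12 ≈ -0.8225)

S_70 = -0.8224


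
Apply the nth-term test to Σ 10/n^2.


lim(n→∞) 10/n^2 = 0
lim aₙ = 0 → nth-term test is INCONCLUSIVE
(Need other tests; this is actually a convergent p-series with p=2 > 1)

Inconclusive (lim aₙ = 0; need another test)


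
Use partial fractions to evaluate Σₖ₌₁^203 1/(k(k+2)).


1/(k(k+2)) = (1/2)·(1/k - 1/(k+2)) (partial fractions)
Telescoping: Σ = (1/2)·(1 + 1/2 - 1/204 - 1/205) = 62321/83640

Sum = 62321/83640


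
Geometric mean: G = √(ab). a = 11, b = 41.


GM = √(11×41) = √451 = 21.2368

GM = 21.2368


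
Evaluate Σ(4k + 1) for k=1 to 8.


Σ(4k+1) = 4·Σk + 1·n
= 4·36 + 1·8
= 144 + 8 = 152

Σ = 152


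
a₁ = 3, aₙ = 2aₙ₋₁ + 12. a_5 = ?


Computing step by step:
a_1 = 3
a_2 = 18
a_3 = 48
a_4 = 108
a_5 = 228


a_5 = 228


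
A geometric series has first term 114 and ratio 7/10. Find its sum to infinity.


S∞ = a₁/(1-r) = 114/(1 - 7/10)
= 114/(3/10)
= 380

S∞ = 380


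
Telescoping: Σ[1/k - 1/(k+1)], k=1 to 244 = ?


Telescoping: adjacent terms cancel.
= 1/1 - 1/245
= 1 - 1/245 = 244/245

Sum = 244/245


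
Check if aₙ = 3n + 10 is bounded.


aₙ = 3n + 10 → as n→∞, aₙ→∞
No finite upper bound exists
The sequence is UNBOUNDED

Unbounded (aₙ → ∞ as n → ∞)


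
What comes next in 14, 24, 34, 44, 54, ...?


Pattern: arithmetic (d=10)
Terms: 14, 24, 34, 44, 54
Next term = 64

Next term = 64


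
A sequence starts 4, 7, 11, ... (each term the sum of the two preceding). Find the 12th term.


Computing iteratively: 4, 7, 11, 18, 29, 47, 76, 123, 199, 322, 521, 843
a_12 = 843

a_12 = 843


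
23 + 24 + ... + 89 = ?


Σₖ₌23^89 k = Σₖ₌₁^89 k − Σₖ₌₁^22 k
= 89·90/2 − 22·23/2
= 4005 − 253 = 3752

Σk = 3752


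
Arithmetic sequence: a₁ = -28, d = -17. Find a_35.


aₙ = a₁ + (n-1)d
= -28 + (35-1)×-17
= -28 - 578
= -606

a_35 = -606


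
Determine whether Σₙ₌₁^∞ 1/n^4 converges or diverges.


p-series test: Σ c/n^p converges if p > 1, diverges if p ≤ 1 (constant c > 0 doesn't affect convergence).
p = 4
4 > 1 → CONVERGES

Converges (p = 4 > 1)


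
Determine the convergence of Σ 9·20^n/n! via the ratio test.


aₙ = 9·20^n/n!
a_{n+1}/aₙ = 20^(n+1)/(n+1)! × n!/20^n  (constant 9 cancels)
= 20/(n+1)
L = lim(n→∞) 20/(n+1) = 0
L < 1 → series CONVERGES

Converges (ratio test: L = 0 < 1)


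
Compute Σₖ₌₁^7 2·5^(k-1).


Sₙ = 2×(5^7 - 1)/(5 - 1)
= 2×(78125 - 1)/4
= 2×78124/4
= 39062

S_7 = 39062


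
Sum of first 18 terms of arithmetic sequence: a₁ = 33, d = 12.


aₙ = 33 + (18-1)×12 = 237
Sₙ = n(a₁+aₙ)/2 = 18×(33+237)/2
= 18×270/2 = 2430

S_18 = 2430


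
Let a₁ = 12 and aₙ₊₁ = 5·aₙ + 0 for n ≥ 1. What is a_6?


Computing step by step:
a_1 = 12
a_2 = 60
a_3 = 300
a_4 = 1500
a_5 = 7500
a_6 = 37500


a_6 = 37500


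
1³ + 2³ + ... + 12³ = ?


n(n+1)/2 = 12×13/2 = 78
Σk³ = 78² = 6084

Σk³ = 6084


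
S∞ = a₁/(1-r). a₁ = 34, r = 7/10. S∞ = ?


S∞ = a₁/(1-r) = 34/(1 - 7/10)
= 34/(3/10)
= 340/3

S∞ = 340/3


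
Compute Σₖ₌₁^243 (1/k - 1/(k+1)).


Telescoping: adjacent terms cancel.
= 1/1 - 1/244
= 1 - 1/244 = 243/244

Sum = 243/244


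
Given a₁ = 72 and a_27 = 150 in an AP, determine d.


d = (aₙ - a₁)/(n-1)
= (150 - 72)/(27-1)
= 78/26 = 3

d = 3


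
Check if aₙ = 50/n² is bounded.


a₁ = 50, a₂ = 50/4, a₃ = 50/9, ...
0 < aₙ ≤ 50 for all n ≥ 1
The sequence IS bounded

Bounded (0 < aₙ ≤ 50)


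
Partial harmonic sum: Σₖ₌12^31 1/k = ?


Σₖ₌12^31 1/k = 1/12 + 1/13 + 1/14 + ... + 1/31
= 72733748345767/72201776446800
≈ 1.0074

Sum = 72733748345767/72201776446800 ≈ 1.0074


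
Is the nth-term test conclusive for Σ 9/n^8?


lim(n→∞) 9/n^8 = 0
lim aₙ = 0 → nth-term test is INCONCLUSIVE
(Need other tests; this is actually a convergent p-series with p=8 > 1)

Inconclusive (lim aₙ = 0; need another test)


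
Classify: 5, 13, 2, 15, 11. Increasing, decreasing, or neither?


Differences: 8, -11, 13, -4
Difference at position 1 is +8 (> 0) but position 2 is -11 (< 0) — sequence both rises and falls
→ NOT monotonic

Not monotonic


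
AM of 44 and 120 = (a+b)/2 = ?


AM = (44 + 120)/2 = 164/2 = 82

AM = 82


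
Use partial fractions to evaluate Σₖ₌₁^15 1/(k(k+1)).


1/(k(k+1)) = 1/k - 1/(k+1) (partial fractions)
Telescoping: Σ = 1 - 1/16 = 15/16

Sum = 15/16


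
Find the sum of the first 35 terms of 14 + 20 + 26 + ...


aₙ = 14 + (35-1)×6 = 218
Sₙ = n(a₁+aₙ)/2 = 35×(14+218)/2
= 35×232/2 = 4060

S_35 = 4060


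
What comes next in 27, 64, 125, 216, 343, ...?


Pattern: perfect cubes: n³
Terms: 27, 64, 125, 216, 343
Next term = 512

Next term = 512


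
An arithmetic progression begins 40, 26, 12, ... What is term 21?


aₙ = a₁ + (n-1)d
= 40 + (21-1)×-14
= 40 - 280
= -240

a_21 = -240


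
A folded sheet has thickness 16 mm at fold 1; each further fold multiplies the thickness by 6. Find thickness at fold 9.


aₙ = a₁·r^(n-1)
= 16×6^8
= 16×1679616
= 26873856

a_9 = 26873856


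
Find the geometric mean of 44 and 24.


GM = √(44×24) = √1056 = 32.4962

GM = 32.4962


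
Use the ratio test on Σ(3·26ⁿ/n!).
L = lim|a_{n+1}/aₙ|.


aₙ = 3·26^n/n!
a_{n+1}/aₙ = 26^(n+1)/(n+1)! × n!/26^n  (constant 3 cancels)
= 26/(n+1)
L = lim(n→∞) 26/(n+1) = 0
L < 1 → series CONVERGES

Converges (ratio test: L = 0 < 1)


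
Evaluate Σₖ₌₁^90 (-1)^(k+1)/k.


S = 1 - 1/2 + 1/3 - 1/4 + 1/5 - 1/6 + 1/7 - 1/8 ± ...
= 0.6876
(Full series converges to +ln(2) ≈ +0.6931)

S_90 = 0.6876


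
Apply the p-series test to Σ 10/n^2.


p-series test: Σ c/n^p converges if p > 1, diverges if p ≤ 1 (constant c > 0 doesn't affect convergence).
p = 2
2 > 1 → CONVERGES

Converges (p = 2 > 1)


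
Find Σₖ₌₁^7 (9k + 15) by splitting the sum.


Σ(9k+15) = 9·Σk + 15·n
= 9·28 + 15·7
= 252 + 105 = 357

Σ = 357


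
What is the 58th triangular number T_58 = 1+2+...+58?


n(n+1)/2 = 58×59/2 = 3422/2 = 1711

Σk = 1711


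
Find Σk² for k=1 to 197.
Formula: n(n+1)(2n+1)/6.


n = 197
n(n+1)(2n+1)/6 = 197×198×395/6
= 15407370/6 = 2567895

Σk² = 2567895


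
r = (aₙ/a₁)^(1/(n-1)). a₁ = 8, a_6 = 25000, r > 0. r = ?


r^(n-1) = aₙ/a₁
r^5 = 25000/8 = 3125
r = 3125^(1/5)
= 5

r = 5


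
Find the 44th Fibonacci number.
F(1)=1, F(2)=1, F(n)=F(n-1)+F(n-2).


Fibonacci sequence: 1, 1, 2, 3, 5, 8, 13, 21, 34, 55, 89, ...
F(44) = 701408733

F(44) = 701408733


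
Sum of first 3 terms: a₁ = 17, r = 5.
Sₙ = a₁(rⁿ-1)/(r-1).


Sₙ = 17×(5^3 - 1)/(5 - 1)
= 17×(125 - 1)/4
= 17×124/4
= 527

S_3 = 527


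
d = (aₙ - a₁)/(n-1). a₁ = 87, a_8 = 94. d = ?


d = (aₙ - a₁)/(n-1)
= (94 - 87)/(8-1)
= 7/7 = 1

d = 1


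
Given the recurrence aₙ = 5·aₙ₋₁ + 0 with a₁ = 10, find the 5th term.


Computing step by step:
a_1 = 10
a_2 = 50
a_3 = 250
a_4 = 1250
a_5 = 6250


a_5 = 6250


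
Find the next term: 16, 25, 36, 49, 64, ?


Pattern: perfect squares: n²
Terms: 16, 25, 36, 49, 64
Next term = 81

Next term = 81


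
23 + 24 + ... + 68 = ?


Σₖ₌23^68 k = Σₖ₌₁^68 k − Σₖ₌₁^22 k
= 68·69/2 − 22·23/2
= 2346 − 253 = 2093

Σk = 2093


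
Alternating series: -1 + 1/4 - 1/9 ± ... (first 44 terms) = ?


S = -1 + 1/4 - 1/9 + 1/16 - 1/25 + 1/36 - 1/49 + 1/64 ± ...
= -0.8222
(Full series converges to -π²/12 ≈ -0.8225)

S_44 = -0.8222


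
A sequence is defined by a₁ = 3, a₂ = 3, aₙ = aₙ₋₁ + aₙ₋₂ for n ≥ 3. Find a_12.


Computing iteratively: 3, 3, 6, 9, 15, 24, 39, 63, 102, 165, 267, 432
a_12 = 432

a_12 = 432


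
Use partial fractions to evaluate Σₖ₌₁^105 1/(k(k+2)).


1/(k(k+2)) = (1/2)·(1/k - 1/(k+2)) (partial fractions)
Telescoping: Σ = (1/2)·(1 + 1/2 - 1/106 - 1/107) = 4200/5671

Sum = 4200/5671


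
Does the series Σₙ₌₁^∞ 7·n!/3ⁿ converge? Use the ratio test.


aₙ = 7·n!/3^n
a_{n+1}/aₙ = (n+1)!/3^(n+1) × 3^n/n!  (constant 7 cancels)
= (n+1)/3
L = lim(n→∞) (n+1)/3 = ∞
L > 1 → series DIVERGES

Diverges (ratio test: L = ∞ > 1)


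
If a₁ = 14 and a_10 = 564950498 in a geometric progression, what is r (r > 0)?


r^(n-1) = aₙ/a₁
r^9 = 564950498/14 = 40353607
r = 40353607^(1/9)
= 7

r = 7


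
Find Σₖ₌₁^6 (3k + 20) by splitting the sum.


Σ(3k+20) = 3·Σk + 20·n
= 3·21 + 20·6
= 63 + 120 = 183

Σ = 183


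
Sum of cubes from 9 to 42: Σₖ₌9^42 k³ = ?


Σₖ₌9^42 k³ = [42·43/2]² − [8·9/2]²
= 815409 − 1296 = 814113

Σk³ = 814113


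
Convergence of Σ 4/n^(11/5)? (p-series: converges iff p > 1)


p-series test: Σ c/n^p converges if p > 1, diverges if p ≤ 1 (constant c > 0 doesn't affect convergence).
p = 11/5
11/5 > 1 → CONVERGES

Converges (p = 11/5 > 1)


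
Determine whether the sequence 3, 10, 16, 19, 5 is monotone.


Differences: 7, 6, 3, -14
Difference at position 1 is +7 (> 0) but position 4 is -14 (< 0) — sequence both rises and falls
→ NOT monotonic

Not monotonic


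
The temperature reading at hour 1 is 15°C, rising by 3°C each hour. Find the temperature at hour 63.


aₙ = a₁ + (n-1)d
= 15 + (63-1)×3
= 15 + 186
= 201

a_63 = 201


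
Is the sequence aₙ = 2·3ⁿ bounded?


aₙ = 2·3ⁿ → as n→∞, aₙ→∞ (since base 3 > 1)
No finite upper bound exists
The sequence is UNBOUNDED

Unbounded (aₙ → ∞ as n → ∞)


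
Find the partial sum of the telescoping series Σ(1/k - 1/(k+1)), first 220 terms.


Telescoping: adjacent terms cancel.
= 1/1 - 1/221
= 1 - 1/221 = 220/221

Sum = 220/221


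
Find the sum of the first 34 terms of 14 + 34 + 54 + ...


aₙ = 14 + (34-1)×20 = 674
Sₙ = n(a₁+aₙ)/2 = 34×(14+674)/2
= 34×688/2 = 11696

S_34 = 11696


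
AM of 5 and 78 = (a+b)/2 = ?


AM = (5 + 78)/2 = 83/2 = 41.5

AM = 41.5


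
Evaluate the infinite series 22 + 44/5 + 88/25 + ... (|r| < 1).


S∞ = a₁/(1-r) = 22/(1 - 2/5)
= 22/(3/5)
= 110/3

S∞ = 110/3


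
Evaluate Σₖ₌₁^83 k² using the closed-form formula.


n = 83
n(n+1)(2n+1)/6 = 83×84×167/6
= 1164324/6 = 194054

Σk² = 194054


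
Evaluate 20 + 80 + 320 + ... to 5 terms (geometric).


Sₙ = 20×(4^5 - 1)/(4 - 1)
= 20×(1024 - 1)/3
= 20×1023/3
= 6820

S_5 = 6820


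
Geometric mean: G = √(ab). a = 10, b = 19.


GM = √(10×19) = √190 = 13.784

GM = 13.784


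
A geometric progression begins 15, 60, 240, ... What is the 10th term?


aₙ = a₁·r^(n-1)
= 15×4^9
= 15×262144
= 3932160

a_10 = 3932160


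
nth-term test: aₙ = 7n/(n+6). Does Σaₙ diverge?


lim(n→∞) 7n/(n+6) = 7/1 = 7  (divide numerator and denominator by n)
lim aₙ = 7 ≠ 0 → series DIVERGES

Diverges (lim aₙ = 7 ≠ 0)


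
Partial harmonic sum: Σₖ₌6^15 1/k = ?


Σₖ₌6^15 1/k = 1/6 + 1/7 + 1/8 + 1/9 + 1/10 + 1/11 + 1/12 + 1/13 + 1/14 + 1/15
= 74587/72072
≈ 1.0349

Sum = 74587/72072 ≈ 1.0349


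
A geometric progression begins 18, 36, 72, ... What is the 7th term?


aₙ = a₁·r^(n-1)
= 18×2^6
= 18×64
= 1152

a_7 = 1152


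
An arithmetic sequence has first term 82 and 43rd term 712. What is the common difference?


d = (aₙ - a₁)/(n-1)
= (712 - 82)/(43-1)
= 630/42 = 15

d = 15


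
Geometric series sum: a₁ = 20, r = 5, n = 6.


Sₙ = 20×(5^6 - 1)/(5 - 1)
= 20×(15625 - 1)/4
= 20×15624/4
= 78120

S_6 = 78120


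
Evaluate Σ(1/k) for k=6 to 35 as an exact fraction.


Σₖ₌6^35 1/k = 1/6 + 1/7 + 1/8 + ... + 1/35
= 24462593109589/13127595717600
≈ 1.8634

Sum = 24462593109589/13127595717600 ≈ 1.8634


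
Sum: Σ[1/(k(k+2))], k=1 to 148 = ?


1/(k(k+2)) = (1/2)·(1/k - 1/(k+2)) (partial fractions)
Telescoping: Σ = (1/2)·(1 + 1/2 - 1/149 - 1/150) = 16613/22350

Sum = 16613/22350


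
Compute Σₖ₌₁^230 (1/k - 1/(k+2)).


Telescoping with gap 2: two head and two tail terms survive.
= (1 + 1/2) - (1/231 + 1/232)
= 3/2 - 1/231 - 1/232 = 79925/53592

Sum = 79925/53592


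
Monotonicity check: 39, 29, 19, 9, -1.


Differences: -10, -10, -10, -10
All differences < 0 → strictly DECREASING

Monotonically decreasing


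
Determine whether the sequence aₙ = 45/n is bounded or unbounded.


a₁ = 45, a₂ = 45/2, a₃ = 45/3, ...
0 < aₙ ≤ 45 for all n ≥ 1
Lower bound: 0, Upper bound: 45
The sequence IS bounded

Bounded (0 < aₙ ≤ 45)


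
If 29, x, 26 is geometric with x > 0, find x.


GM = √(29×26) = √754 = 27.4591

GM = 27.4591


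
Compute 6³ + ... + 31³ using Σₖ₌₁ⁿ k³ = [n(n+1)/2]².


Σₖ₌6^31 k³ = [31·32/2]² − [5·6/2]²
= 246016 − 225 = 245791

Σk³ = 245791


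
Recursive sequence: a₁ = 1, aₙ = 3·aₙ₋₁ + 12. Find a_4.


Computing step by step:
a_1 = 1
a_2 = 15
a_3 = 57
a_4 = 183


a_4 = 183


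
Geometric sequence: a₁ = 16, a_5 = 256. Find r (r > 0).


r^(n-1) = aₙ/a₁
r^4 = 256/16 = 16
r = 16^(1/4)
= ±2; taking r > 0 gives r = 2

r = 2


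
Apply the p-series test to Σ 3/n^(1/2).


p-series test: Σ c/n^p converges if p > 1, diverges if p ≤ 1 (constant c > 0 doesn't affect convergence).
p = 1/2
1/2 ≤ 1 → DIVERGES

Diverges (p = 1/2 ≤ 1)


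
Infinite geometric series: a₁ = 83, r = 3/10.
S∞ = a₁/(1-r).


S∞ = a₁/(1-r) = 83/(1 - 3/10)
= 83/(7/10)
= 830/7

S∞ = 830/7


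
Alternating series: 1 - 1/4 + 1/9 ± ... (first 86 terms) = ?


S = 1 - 1/4 + 1/9 - 1/16 + 1/25 - 1/36 + 1/49 - 1/64 ± ...
= 0.8224
(Full series converges to +π²/12 ≈ +0.8225)

S_86 = 0.8224


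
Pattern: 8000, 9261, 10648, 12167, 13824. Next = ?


Pattern: perfect cubes: n³
Terms: 8000, 9261, 10648, 12167, 13824
Next term = 15625

Next term = 15625


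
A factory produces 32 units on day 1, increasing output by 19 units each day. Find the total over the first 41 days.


aₙ = 32 + (41-1)×19 = 792
Sₙ = n(a₁+aₙ)/2 = 41×(32+792)/2
= 41×824/2 = 16892

S_41 = 16892


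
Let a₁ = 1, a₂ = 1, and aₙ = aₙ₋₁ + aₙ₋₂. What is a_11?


Computing iteratively: 1, 1, 2, 3, 5, 8, 13, 21, 34, 55, 89
a_11 = 89

a_11 = 89


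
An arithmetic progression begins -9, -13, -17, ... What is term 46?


aₙ = a₁ + (n-1)d
= -9 + (46-1)×-4
= -9 - 180
= -189

a_46 = -189


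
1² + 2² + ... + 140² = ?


n = 140
n(n+1)(2n+1)/6 = 140×141×281/6
= 5546940/6 = 924490

Σk² = 924490


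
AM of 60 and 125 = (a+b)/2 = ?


AM = (60 + 125)/2 = 185/2 = 92.5

AM = 92.5


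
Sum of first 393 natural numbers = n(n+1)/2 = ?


n(n+1)/2 = 393×394/2 = 154842/2 = 77421

Σk = 77421


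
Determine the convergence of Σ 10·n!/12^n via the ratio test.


aₙ = 10·n!/12^n
a_{n+1}/aₙ = (n+1)!/12^(n+1) × 12^n/n!  (constant 10 cancels)
= (n+1)/12
L = lim(n→∞) (n+1)/12 = ∞
L > 1 → series DIVERGES

Diverges (ratio test: L = ∞ > 1)


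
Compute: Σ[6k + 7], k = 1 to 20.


Σ(6k+7) = 6·Σk + 7·n
= 6·210 + 7·20
= 1260 + 140 = 1400

Σ = 1400


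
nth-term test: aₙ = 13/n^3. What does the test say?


lim(n→∞) 13/n^3 = 0
lim aₙ = 0 → nth-term test is INCONCLUSIVE
(Need other tests; this is actually a convergent p-series with p=3 > 1)

Inconclusive (lim aₙ = 0; need another test)


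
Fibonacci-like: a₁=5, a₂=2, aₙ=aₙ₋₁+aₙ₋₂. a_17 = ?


Computing iteratively: 5, 2, 7, 9, 16, 25, 41, 66, 107, 173, 280, 453, ...
a_17 = 5024

a_17 = 5024


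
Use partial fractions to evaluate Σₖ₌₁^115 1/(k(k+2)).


1/(k(k+2)) = (1/2)·(1/k - 1/(k+2)) (partial fractions)
Telescoping: Σ = (1/2)·(1 + 1/2 - 1/116 - 1/117) = 20125/27144

Sum = 20125/27144


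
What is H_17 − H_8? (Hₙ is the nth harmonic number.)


Σₖ₌9^17 1/k = 1/9 + 1/10 + 1/11 + 1/12 + 1/13 + 1/14 + 1/15 + 1/16 + 1/17
= 1768477/2450448
≈ 0.7217

Sum = 1768477/2450448 ≈ 0.7217


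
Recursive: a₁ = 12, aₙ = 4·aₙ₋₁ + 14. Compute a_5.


Computing step by step:
a_1 = 12
a_2 = 62
a_3 = 262
a_4 = 1062
a_5 = 4262


a_5 = 4262


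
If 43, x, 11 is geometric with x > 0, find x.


GM = √(43×11) = √473 = 21.7486

GM = 21.7486


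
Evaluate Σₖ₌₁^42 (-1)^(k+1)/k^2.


S = 1 - 1/4 + 1/9 - 1/16 + 1/25 - 1/36 + 1/49 - 1/64 ± ...
= 0.8222
(Full series converges to +π²/12 ≈ +0.8225)

S_42 = 0.8222


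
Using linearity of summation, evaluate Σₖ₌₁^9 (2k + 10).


Σ(2k+10) = 2·Σk + 10·n
= 2·45 + 10·9
= 90 + 90 = 180

Σ = 180


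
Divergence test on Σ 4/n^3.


lim(n→∞) 4/n^3 = 0
lim aₙ = 0 → nth-term test is INCONCLUSIVE
(Need other tests; this is actually a convergent p-series with p=3 > 1)

Inconclusive (lim aₙ = 0; need another test)


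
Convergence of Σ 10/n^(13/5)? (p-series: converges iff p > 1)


p-series test: Σ c/n^p converges if p > 1, diverges if p ≤ 1 (constant c > 0 doesn't affect convergence).
p = 13/5
13/5 > 1 → CONVERGES

Converges (p = 13/5 > 1)


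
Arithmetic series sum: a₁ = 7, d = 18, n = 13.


aₙ = 7 + (13-1)×18 = 223
Sₙ = n(a₁+aₙ)/2 = 13×(7+223)/2
= 13×230/2 = 1495

S_13 = 1495


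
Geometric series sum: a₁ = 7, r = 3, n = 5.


Sₙ = 7×(3^5 - 1)/(3 - 1)
= 7×(243 - 1)/2
= 7×242/2
= 847

S_5 = 847


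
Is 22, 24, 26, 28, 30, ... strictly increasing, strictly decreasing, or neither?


Differences: 2, 2, 2, 2
All differences > 0 → strictly INCREASING

Monotonically increasing


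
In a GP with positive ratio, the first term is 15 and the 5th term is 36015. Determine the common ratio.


r^(n-1) = aₙ/a₁
r^4 = 36015/15 = 2401
r = 2401^(1/4)
= ±7; taking r > 0 gives r = 7

r = 7


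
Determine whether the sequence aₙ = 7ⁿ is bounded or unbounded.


aₙ = 7ⁿ → as n→∞, aₙ→∞ (since base 7 > 1)
No finite upper bound exists
The sequence is UNBOUNDED

Unbounded (aₙ → ∞ as n → ∞)


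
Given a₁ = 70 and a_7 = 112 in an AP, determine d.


d = (aₙ - a₁)/(n-1)
= (112 - 70)/(7-1)
= 42/6 = 7

d = 7


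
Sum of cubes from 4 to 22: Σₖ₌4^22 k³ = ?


Σₖ₌4^22 k³ = [22·23/2]² − [3·4/2]²
= 64009 − 36 = 63973

Σk³ = 63973


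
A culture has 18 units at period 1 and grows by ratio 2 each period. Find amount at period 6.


aₙ = a₁·r^(n-1)
= 18×2^5
= 18×32
= 576

a_6 = 576


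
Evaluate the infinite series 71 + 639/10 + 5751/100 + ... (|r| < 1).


S∞ = a₁/(1-r) = 71/(1 - 9/10)
= 71/(1/10)
= 710

S∞ = 710


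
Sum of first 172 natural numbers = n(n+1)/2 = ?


n(n+1)/2 = 172×173/2 = 29756/2 = 14878

Σk = 14878


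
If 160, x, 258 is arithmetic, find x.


AM = (160 + 258)/2 = 418/2 = 209

AM = 209


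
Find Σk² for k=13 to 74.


Σₖ₌13^74 k² = Σₖ₌₁^74 k² − Σₖ₌₁^12 k²
= 74·75·149/6 − 12·13·25/6
= 137825 − 650 = 137175

Σk² = 137175


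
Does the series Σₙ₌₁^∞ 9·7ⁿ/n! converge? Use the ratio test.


aₙ = 9·7^n/n!
a_{n+1}/aₙ = 7^(n+1)/(n+1)! × n!/7^n  (constant 9 cancels)
= 7/(n+1)
L = lim(n→∞) 7/(n+1) = 0
L < 1 → series CONVERGES

Converges (ratio test: L = 0 < 1)


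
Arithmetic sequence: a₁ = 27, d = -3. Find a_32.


aₙ = a₁ + (n-1)d
= 27 + (32-1)×-3
= 27 - 93
= -66

a_32 = -66


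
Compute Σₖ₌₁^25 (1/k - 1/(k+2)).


Telescoping with gap 2: two head and two tail terms survive.
= (1 + 1/2) - (1/26 + 1/27)
= 3/2 - 1/26 - 1/27 = 500/351

Sum = 500/351


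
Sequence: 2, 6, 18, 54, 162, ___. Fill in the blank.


Pattern: geometric (r=3)
Terms: 2, 6, 18, 54, 162
Next term = 486

Next term = 486


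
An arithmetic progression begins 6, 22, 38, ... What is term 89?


aₙ = a₁ + (n-1)d
= 6 + (89-1)×16
= 6 + 1408
= 1414

a_89 = 1414


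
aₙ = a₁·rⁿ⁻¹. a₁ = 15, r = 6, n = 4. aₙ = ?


aₙ = a₁·r^(n-1)
= 15×6^3
= 15×216
= 3240

a_4 = 3240


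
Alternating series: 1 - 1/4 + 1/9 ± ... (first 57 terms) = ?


S = 1 - 1/4 + 1/9 - 1/16 + 1/25 - 1/36 + 1/49 - 1/64 ± ...
= 0.8226
(Full series converges to +π²/12 ≈ +0.8225)

S_57 = 0.8226


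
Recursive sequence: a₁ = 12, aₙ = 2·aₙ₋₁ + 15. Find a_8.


Computing step by step:
a_1 = 12
a_2 = 39
a_3 = 93
a_4 = 201
a_5 = 417
a_6 = 849
a_7 = 1713
a_8 = 3441


a_8 = 3441


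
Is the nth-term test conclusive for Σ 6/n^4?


lim(n→∞) 6/n^4 = 0
lim aₙ = 0 → nth-term test is INCONCLUSIVE
(Need other tests; this is actually a convergent p-series with p=4 > 1)

Inconclusive (lim aₙ = 0; need another test)


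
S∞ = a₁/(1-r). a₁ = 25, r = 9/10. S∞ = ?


S∞ = a₁/(1-r) = 25/(1 - 9/10)
= 25/(1/10)
= 250

S∞ = 250


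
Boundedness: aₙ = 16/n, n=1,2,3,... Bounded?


a₁ = 16, a₂ = 16/2, a₃ = 16/3, ...
0 < aₙ ≤ 16 for all n ≥ 1
Lower bound: 0, Upper bound: 16
The sequence IS bounded

Bounded (0 < aₙ ≤ 16)


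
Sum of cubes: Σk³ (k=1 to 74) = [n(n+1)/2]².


n(n+1)/2 = 74×75/2 = 2775
Σk³ = 2775² = 7700625

Σk³ = 7700625


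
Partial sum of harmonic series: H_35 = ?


H_35 = 1/1 + 1/2 + 1/3 + ... + 1/35
= 54437269998109/13127595717600
≈ 4.1468

H_35 = 54437269998109/13127595717600 ≈ 4.1468


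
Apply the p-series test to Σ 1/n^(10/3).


p-series test: Σ c/n^p converges if p > 1, diverges if p ≤ 1 (constant c > 0 doesn't affect convergence).
p = 10/3
10/3 > 1 → CONVERGES

Converges (p = 10/3 > 1)


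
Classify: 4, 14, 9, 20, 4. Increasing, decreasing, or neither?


Differences: 10, -5, 11, -16
Difference at position 1 is +10 (> 0) but position 2 is -5 (< 0) — sequence both rises and falls
→ NOT monotonic

Not monotonic


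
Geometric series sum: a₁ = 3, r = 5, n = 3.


Sₙ = 3×(5^3 - 1)/(5 - 1)
= 3×(125 - 1)/4
= 3×124/4
= 93

S_3 = 93


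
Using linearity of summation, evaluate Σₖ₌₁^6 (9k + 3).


Σ(9k+3) = 9·Σk + 3·n
= 9·21 + 3·6
= 189 + 18 = 207

Σ = 207


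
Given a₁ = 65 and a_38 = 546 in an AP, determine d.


d = (aₙ - a₁)/(n-1)
= (546 - 65)/(38-1)
= 481/37 = 13

d = 13


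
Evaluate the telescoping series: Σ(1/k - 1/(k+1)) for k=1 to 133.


Telescoping: adjacent terms cancel.
= 1/1 - 1/134
= 1 - 1/134 = 133/134

Sum = 133/134


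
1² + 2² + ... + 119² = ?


n = 119
n(n+1)(2n+1)/6 = 119×120×239/6
= 3412920/6 = 568820

Σk² = 568820


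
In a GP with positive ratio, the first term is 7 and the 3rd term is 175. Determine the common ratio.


r^(n-1) = aₙ/a₁
r^2 = 175/7 = 25
r = 25^(1/2)
= ±5; taking r > 0 gives r = 5

r = 5


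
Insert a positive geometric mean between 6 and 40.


GM = √(6×40) = √240 = 15.4919

GM = 15.4919


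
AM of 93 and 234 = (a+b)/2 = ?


AM = (93 + 234)/2 = 327/2 = 163.5

AM = 163.5


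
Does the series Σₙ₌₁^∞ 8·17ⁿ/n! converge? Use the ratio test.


aₙ = 8·17^n/n!
a_{n+1}/aₙ = 17^(n+1)/(n+1)! × n!/17^n  (constant 8 cancels)
= 17/(n+1)
L = lim(n→∞) 17/(n+1) = 0
L < 1 → series CONVERGES

Converges (ratio test: L = 0 < 1)


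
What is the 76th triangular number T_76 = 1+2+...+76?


n(n+1)/2 = 76×77/2 = 5852/2 = 2926

Σk = 2926


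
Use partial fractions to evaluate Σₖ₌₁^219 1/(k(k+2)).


1/(k(k+2)) = (1/2)·(1/k - 1/(k+2)) (partial fractions)
Telescoping: Σ = (1/2)·(1 + 1/2 - 1/220 - 1/221) = 72489/97240

Sum = 72489/97240


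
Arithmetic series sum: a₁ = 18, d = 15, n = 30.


aₙ = 18 + (30-1)×15 = 453
Sₙ = n(a₁+aₙ)/2 = 30×(18+453)/2
= 30×471/2 = 7065

S_30 = 7065


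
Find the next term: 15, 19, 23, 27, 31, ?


Pattern: arithmetic (d=4)
Terms: 15, 19, 23, 27, 31
Next term = 35

Next term = 35


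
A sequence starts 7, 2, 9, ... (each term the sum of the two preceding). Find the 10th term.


Computing iteratively: 7, 2, 9, 11, 20, 31, 51, 82, 133, 215
a_10 = 215

a_10 = 215


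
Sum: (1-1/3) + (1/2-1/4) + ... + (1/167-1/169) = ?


Telescoping with gap 2: two head and two tail terms survive.
= (1 + 1/2) - (1/168 + 1/169)
= 3/2 - 1/168 - 1/169 = 42251/28392

Sum = 42251/28392


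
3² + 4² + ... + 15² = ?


Σₖ₌3^15 k² = Σₖ₌₁^15 k² − Σₖ₌₁^2 k²
= 15·16·31/6 − 2·3·5/6
= 1240 − 5 = 1235

Σk² = 1235


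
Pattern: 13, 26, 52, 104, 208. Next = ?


Pattern: geometric (r=2)
Terms: 13, 26, 52, 104, 208
Next term = 416

Next term = 416


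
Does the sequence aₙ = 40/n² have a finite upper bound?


a₁ = 40, a₂ = 40/4, a₃ = 40/9, ...
0 < aₙ ≤ 40 for all n ≥ 1
The sequence IS bounded

Bounded (0 < aₙ ≤ 40)


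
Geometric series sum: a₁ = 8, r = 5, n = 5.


Sₙ = 8×(5^5 - 1)/(5 - 1)
= 8×(3125 - 1)/4
= 8×3124/4
= 6248

S_5 = 6248


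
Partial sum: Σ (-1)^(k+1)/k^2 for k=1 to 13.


S = 1 - 1/4 + 1/9 - 1/16 + 1/25 - 1/36 + 1/49 - 1/64 ± ...
= 0.8252
(Full series converges to +π²/12 ≈ +0.8225)

S_13 = 0.8252


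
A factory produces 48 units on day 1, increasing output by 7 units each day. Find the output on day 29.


aₙ = a₁ + (n-1)d
= 48 + (29-1)×7
= 48 + 196
= 244

a_29 = 244


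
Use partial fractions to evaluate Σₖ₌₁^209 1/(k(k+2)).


1/(k(k+2)) = (1/2)·(1/k - 1/(k+2)) (partial fractions)
Telescoping: Σ = (1/2)·(1 + 1/2 - 1/210 - 1/211) = 16511/22155

Sum = 16511/22155


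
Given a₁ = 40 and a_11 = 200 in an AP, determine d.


d = (aₙ - a₁)/(n-1)
= (200 - 40)/(11-1)
= 160/10 = 16

d = 16


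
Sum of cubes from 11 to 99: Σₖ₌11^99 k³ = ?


Σₖ₌11^99 k³ = [99·100/2]² − [10·11/2]²
= 24502500 − 3025 = 24499475

Σk³ = 24499475


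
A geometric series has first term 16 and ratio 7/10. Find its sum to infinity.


S∞ = a₁/(1-r) = 16/(1 - 7/10)
= 16/(3/10)
= 160/3

S∞ = 160/3


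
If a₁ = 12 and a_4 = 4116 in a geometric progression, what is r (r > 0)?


r^(n-1) = aₙ/a₁
r^3 = 4116/12 = 343
r = 343^(1/3)
= 7

r = 7


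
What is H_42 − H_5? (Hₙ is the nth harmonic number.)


Σₖ₌6^42 1/k = 1/6 + 1/7 + 1/8 + ... + 1/42
= 5813372297922899/2844937529085600
≈ 2.0434

Sum = 5813372297922899/2844937529085600 ≈ 2.0434


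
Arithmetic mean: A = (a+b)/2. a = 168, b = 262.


AM = (168 + 262)/2 = 430/2 = 215

AM = 215


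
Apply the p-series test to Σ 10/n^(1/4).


p-series test: Σ c/n^p converges if p > 1, diverges if p ≤ 1 (constant c > 0 doesn't affect convergence).
p = 1/4
1/4 ≤ 1 → DIVERGES

Diverges (p = 1/4 ≤ 1)


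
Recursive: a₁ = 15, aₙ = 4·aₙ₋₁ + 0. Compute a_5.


Computing step by step:
a_1 = 15
a_2 = 60
a_3 = 240
a_4 = 960
a_5 = 3840


a_5 = 3840


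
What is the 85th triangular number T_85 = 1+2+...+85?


n(n+1)/2 = 85×86/2 = 7310/2 = 3655

Σk = 3655


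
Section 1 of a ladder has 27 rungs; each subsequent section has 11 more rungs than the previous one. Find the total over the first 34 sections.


aₙ = 27 + (34-1)×11 = 390
Sₙ = n(a₁+aₙ)/2 = 34×(27+390)/2
= 34×417/2 = 7089

S_34 = 7089


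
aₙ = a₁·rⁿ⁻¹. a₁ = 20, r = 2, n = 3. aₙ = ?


aₙ = a₁·r^(n-1)
= 20×2^2
= 20×4
= 80

a_3 = 80


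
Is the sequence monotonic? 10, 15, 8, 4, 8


Differences: 5, -7, -4, 4
Difference at position 1 is +5 (> 0) but position 2 is -7 (< 0) — sequence both rises and falls
→ NOT monotonic

Not monotonic


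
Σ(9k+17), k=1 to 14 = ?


Σ(9k+17) = 9·Σk + 17·n
= 9·105 + 17·14
= 945 + 238 = 1183

Σ = 1183


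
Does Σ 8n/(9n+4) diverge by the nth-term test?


lim(n→∞) 8n/(9n+4) = 8/9 = 8/9  (divide numerator and denominator by n)
lim aₙ = 8/9 ≠ 0 → series DIVERGES

Diverges (lim aₙ = 8/9 ≠ 0)


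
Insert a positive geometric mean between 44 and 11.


GM = √(44×11) = √484 = 22

GM = 22


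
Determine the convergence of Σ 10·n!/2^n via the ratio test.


aₙ = 10·n!/2^n
a_{n+1}/aₙ = (n+1)!/2^(n+1) × 2^n/n!  (constant 10 cancels)
= (n+1)/2
L = lim(n→∞) (n+1)/2 = ∞
L > 1 → series DIVERGES

Diverges (ratio test: L = ∞ > 1)


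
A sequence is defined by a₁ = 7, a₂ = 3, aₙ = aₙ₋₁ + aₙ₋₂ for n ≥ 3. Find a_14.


Computing iteratively: 7, 3, 10, 13, 23, 36, 59, 95, 154, 249, 403, 652, ...
a_14 = 1707

a_14 = 1707
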